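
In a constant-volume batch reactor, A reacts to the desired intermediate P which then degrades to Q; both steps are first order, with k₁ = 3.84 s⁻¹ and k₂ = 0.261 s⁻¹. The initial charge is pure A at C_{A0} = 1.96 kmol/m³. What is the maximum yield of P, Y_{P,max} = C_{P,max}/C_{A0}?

0.822

Evaluating C_P at t_opt = ln(k₂/k₁)/(k₂−k₁) gives C_{P,max}/C_{A0} = (k₁/k₂)^[k₂/(k₂−k₁)].
= (3.84/0.261)^(0.261/(0.261−3.84)) = (14.71)^(-0.07293) = 0.8220.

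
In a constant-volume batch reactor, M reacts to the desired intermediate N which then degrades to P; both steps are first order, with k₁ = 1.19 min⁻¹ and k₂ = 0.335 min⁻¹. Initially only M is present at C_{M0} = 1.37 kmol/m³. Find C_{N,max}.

Evaluating C_N at t_opt = ln(k₂/k₁)/(k₂−k₁) gives C_{N,max}/C_{M0} = (k₁/k₂)^[k₂/(k₂−k₁)].
= (1.19/0.335)^(0.335/(0.335−1.19)) = (3.552)^(-0.3918) = 0.6086.
C_{N,max} = 0.6086×1.37 = 0.834 kmol/m³.

0.834 kmol/m³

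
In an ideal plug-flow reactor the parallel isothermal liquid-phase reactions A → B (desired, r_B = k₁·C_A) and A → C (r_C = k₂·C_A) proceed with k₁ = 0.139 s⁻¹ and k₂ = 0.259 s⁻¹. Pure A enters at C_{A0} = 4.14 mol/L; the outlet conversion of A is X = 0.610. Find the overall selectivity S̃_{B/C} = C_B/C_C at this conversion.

C_A = C_{A0}(1−X) = 1.615 mol/L.
Both paths are first order in A, so the instantaneous fraction to B is constant: dC_B/d(−C_A) = k₁/(k₁+k₂) = 0.3492.
C_B = 0.3492·(C_{A0}−C_A) = 0.3492×2.525 = 0.882 mol/L.
C_C = (C_{A0}−C_A)−C_B = 1.643 mol/L; S̃_{B/C} = 0.8820/1.643 = 0.537.

0.537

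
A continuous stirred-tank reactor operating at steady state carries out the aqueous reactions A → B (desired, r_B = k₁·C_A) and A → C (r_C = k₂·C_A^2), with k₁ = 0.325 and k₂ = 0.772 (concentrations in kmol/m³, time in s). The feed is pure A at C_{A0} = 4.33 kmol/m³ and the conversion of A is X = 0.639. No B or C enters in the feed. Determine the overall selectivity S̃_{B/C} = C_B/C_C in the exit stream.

Exit C_A = C_{A0}(1−X) = 4.33×0.361 = 1.563 kmol/m³.
In a CSTR the entire volume is at exit conditions, so r_B = 0.325×1.563 = 0.5080 and r_C = 0.772×1.563^2 = 1.886.
Overall selectivity = C_B/C_C = r_Bτ/(r_Cτ) = r_B/r_C = 0.269.

0.269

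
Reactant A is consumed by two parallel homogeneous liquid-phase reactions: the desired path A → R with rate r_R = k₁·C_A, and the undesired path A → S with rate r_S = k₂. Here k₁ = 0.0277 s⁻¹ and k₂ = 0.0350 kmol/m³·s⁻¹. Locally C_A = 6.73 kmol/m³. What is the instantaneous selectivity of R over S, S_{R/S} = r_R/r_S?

5.33

S_{R/S} = r_R/r_S = (k₁·C_A)/(k₂) = (k₁/k₂)·C_A.
= (0.0277×6.730) / (0.0350) = 0.1864/0.03500 = 5.33.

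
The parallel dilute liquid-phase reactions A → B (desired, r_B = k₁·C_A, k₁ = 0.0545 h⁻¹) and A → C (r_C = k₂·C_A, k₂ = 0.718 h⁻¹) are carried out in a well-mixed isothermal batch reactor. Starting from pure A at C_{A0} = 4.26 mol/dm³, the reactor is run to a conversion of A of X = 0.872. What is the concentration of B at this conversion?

0.262 mol/dm³

C_A = C_{A0}(1−X) = 0.5453 mol/dm³.
Both paths are first order in A, so the instantaneous fraction to B is constant: dC_B/d(−C_A) = k₁/(k₁+k₂) = 0.07055.
C_B = 0.07055·(C_{A0}−C_A) = 0.07055×3.715 = 0.262 mol/dm³.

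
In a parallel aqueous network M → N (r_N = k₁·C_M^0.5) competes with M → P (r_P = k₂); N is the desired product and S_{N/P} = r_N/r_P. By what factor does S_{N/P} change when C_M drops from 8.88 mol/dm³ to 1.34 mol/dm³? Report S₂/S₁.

S_{N/P} = (k₁/k₂)·C_M^0.5, so S₂/S₁ = (C_{M,2}/C_{M,1})^0.5.
= (1.34/8.88)^0.5 = (0.1509)^0.5 = 0.388.
Selectivity toward N falls as C_M falls — high-concentration operation is favoured.

0.388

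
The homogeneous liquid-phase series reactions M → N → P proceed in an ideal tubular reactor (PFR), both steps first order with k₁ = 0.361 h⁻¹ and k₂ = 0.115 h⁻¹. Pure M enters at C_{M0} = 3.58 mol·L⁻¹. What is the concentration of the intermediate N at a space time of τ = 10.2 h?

1.49 mol·L⁻¹

The intermediate concentration in a first-order A→B→C sequence is C_N = k₁C_{M0}(e^(−k₁τ) − e^(−k₂τ))/(k₂−k₁).
e^(−k₁τ) = e^(−0.361×10.2) = e^(−3.682) = 0.02517; e^(−k₂τ) = e^(−1.173) = 0.3094.
C_N = 0.361×3.58/(0.115−0.361) × (0.02517−0.3094) = (-5.254)×(-0.2843) = 1.493 mol·L⁻¹.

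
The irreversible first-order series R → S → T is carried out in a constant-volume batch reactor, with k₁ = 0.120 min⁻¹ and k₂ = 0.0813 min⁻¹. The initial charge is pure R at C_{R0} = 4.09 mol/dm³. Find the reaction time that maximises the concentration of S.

10.1 min

For first-order series the maximum of C_S occurs at t_opt = ln(k₂/k₁)/(k₂−k₁).
= ln(0.0813/0.120)/(0.0813−0.120) = ln(0.6775)/-0.03870 = -0.3893/-0.03870 = 10.1 min.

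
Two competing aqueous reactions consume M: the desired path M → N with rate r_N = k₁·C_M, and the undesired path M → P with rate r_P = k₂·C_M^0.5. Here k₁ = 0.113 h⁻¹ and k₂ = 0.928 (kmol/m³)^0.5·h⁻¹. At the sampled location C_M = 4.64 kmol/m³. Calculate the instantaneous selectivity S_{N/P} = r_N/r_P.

0.262

S_{N/P} = r_N/r_P = (k₁·C_M)/(k₂·C_M^0.5) = (k₁/k₂)·C_M^0.5.
= (0.113×4.640) / (0.928×4.640^0.5) = 0.5243/1.999 = 0.262.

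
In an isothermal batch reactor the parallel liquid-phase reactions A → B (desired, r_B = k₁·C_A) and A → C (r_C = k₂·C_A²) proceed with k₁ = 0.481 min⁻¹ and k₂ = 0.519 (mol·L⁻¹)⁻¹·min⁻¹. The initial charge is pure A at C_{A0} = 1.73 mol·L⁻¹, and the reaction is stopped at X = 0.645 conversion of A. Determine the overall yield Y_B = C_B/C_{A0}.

0.292

C_A = C_{A0}(1−X) = 0.6141 mol·L⁻¹.
Along a PFR/batch, dC_B/dC_A = −r_B/(r_B+r_C) = −k₁/(k₁+k₂·C_A).
Integrating from C_{A0} to C_A: C_B = (0.481/0.519)·ln[(0.481+0.519·1.73)/(0.481+0.519·0.614)] = 0.9268·ln(1.379/0.7997) = 0.5048 mol·L⁻¹.
Y_B = C_B/C_{A0} = 0.5048/1.73 = 0.292.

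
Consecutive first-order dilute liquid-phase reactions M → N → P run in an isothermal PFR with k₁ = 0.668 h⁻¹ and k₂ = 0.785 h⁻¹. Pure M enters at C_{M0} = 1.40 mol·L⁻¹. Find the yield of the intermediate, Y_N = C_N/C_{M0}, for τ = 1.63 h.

The intermediate concentration in a first-order A→B→C sequence is C_N = k₁C_{M0}(e^(−k₁τ) − e^(−k₂τ))/(k₂−k₁).
e^(−k₁τ) = e^(−0.668×1.63) = e^(−1.089) = 0.3366; e^(−k₂τ) = e^(−1.280) = 0.2782.
C_N = 0.668×1.40/(0.785−0.668) × (0.3366−0.2782) = 7.993×0.05844 = 0.4672 mol·L⁻¹.
Y_N = C_N/C_{M0} = 0.4672/1.40 = 0.334.

0.334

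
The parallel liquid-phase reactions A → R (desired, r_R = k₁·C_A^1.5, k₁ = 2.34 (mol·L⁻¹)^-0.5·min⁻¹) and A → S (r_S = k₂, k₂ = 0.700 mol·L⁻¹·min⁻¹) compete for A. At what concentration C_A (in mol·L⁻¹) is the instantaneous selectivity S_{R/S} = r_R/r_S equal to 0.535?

0.295 mol·L⁻¹

S_{R/S} = (k₁/k₂)·C_A^1.5 ⇒ C_A = (S·k₂/k₁)^(1/1.5).
= (0.535×0.700/2.34)^(0.6667) = (0.1600)^(0.6667) = 0.295 mol·L⁻¹.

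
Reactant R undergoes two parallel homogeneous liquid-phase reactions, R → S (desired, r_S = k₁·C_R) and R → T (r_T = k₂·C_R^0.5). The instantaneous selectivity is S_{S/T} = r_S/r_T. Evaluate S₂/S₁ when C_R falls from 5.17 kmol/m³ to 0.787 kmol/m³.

S_{S/T} = (k₁/k₂)·C_R^0.5, so S₂/S₁ = (C_{R,2}/C_{R,1})^0.5.
= (0.787/5.17)^0.5 = (0.1522)^0.5 = 0.390.
Selectivity toward S falls as C_R falls — high-concentration operation is favoured.

0.390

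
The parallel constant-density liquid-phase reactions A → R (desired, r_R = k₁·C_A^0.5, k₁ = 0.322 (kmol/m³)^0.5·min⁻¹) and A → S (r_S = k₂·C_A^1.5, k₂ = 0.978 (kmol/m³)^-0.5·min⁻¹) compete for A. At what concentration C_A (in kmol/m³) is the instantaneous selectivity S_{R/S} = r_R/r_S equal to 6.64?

S_{R/S} = (k₁/k₂)·C_A⁻¹ ⇒ C_A = (S·k₂/k₁)^(-1).
= (6.64×0.978/0.322)^(-1) = (20.17)^(-1) = 0.0496 kmol/m³.

0.0496 kmol/m³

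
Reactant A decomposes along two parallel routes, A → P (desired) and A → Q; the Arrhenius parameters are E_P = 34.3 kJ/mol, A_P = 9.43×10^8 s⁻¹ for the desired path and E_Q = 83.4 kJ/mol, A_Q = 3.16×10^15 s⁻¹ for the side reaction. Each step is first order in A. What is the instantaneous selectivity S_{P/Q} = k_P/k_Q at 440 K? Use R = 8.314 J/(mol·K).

With equal orders, S_{P/Q} = k_P/k_Q = (A_P/A_Q)·exp[(E_Q−E_P)/(RT)].
(E_Q−E_P)/(RT) = (83.4−34.3)×10³/(8.314×440) = 49100/3658 = 13.42.
k_P/k_Q = (9.43×10^8/3.16×10^15)·exp(13.42) = 2.984×10^-7 × 6.747×10^5 = 0.201.
Since E_P < E_Q, lowering the temperature improves selectivity toward P.

0.201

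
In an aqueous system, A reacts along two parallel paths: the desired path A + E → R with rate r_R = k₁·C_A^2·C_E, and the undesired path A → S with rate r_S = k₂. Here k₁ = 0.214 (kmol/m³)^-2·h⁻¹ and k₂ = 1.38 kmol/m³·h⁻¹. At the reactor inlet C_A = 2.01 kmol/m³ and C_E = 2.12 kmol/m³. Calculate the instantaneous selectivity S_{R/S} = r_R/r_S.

1.33

S_{R/S} = r_R/r_S = (k₁·C_A^2·C_E)/(k₂) = (k₁/k₂)·C_A^2·C_E.
= (0.214×2.010^2×2.120) / (1.38) = 1.833/1.380 = 1.33.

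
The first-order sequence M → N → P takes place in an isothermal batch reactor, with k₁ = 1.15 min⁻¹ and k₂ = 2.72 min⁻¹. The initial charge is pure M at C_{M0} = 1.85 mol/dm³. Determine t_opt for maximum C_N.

0.548 min

Setting dC_N/dt = 0 gives t_opt = ln(k₂/k₁)/(k₂−k₁).
= ln(2.72/1.15)/(2.72−1.15) = ln(2.365)/1.570 = 0.8609/1.570 = 0.548 min.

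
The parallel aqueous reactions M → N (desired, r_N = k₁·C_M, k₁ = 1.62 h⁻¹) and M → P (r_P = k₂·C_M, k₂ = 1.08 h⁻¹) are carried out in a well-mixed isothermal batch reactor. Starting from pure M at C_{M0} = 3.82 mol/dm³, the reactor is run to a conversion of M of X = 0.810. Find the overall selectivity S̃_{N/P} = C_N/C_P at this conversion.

1.50

C_M = C_{M0}(1−X) = 0.7258 mol/dm³.
Both paths are first order in M, so the instantaneous fraction to N is constant: dC_N/d(−C_M) = k₁/(k₁+k₂) = 0.6000.
C_N = 0.6000·(C_{M0}−C_M) = 0.6000×3.094 = 1.86 mol/dm³.
C_P = (C_{M0}−C_M)−C_N = 1.238 mol/dm³; S̃_{N/P} = 1.857/1.238 = 1.50.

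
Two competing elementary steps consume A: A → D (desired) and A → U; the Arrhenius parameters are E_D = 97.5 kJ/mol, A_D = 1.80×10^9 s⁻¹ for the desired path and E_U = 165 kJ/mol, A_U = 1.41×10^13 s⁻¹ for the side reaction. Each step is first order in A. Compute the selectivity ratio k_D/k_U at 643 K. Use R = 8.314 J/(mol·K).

With equal orders, S_{D/U} = k_D/k_U = (A_D/A_U)·exp[(E_U−E_D)/(RT)].
(E_U−E_D)/(RT) = (165−97.5)×10³/(8.314×643) = 67500/5346 = 12.63.
k_D/k_U = (1.80×10^9/1.41×10^13)·exp(12.63) = 1.277×10^-4 × 3.045×10^5 = 38.9.

38.9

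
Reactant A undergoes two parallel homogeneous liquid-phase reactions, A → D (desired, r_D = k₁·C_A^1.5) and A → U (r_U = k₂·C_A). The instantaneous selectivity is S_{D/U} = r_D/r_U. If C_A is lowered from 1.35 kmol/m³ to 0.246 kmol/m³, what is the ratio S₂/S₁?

0.427

S_{D/U} = (k₁/k₂)·C_A^0.5, so S₂/S₁ = (C_{A,2}/C_{A,1})^0.5.
= (0.246/1.35)^0.5 = (0.1822)^0.5 = 0.427.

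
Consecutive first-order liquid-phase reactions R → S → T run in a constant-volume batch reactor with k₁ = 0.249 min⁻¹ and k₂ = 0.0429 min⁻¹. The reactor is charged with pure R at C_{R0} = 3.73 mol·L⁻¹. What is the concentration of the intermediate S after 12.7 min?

2.42 mol·L⁻¹

Solving the coupled first-order balances gives C_S(t) = [k₁/(k₂−k₁)]·C_{R0}·(e^(−k₁t) − e^(−k₂t)).
e^(−k₁t) = e^(−0.249×12.7) = e^(−3.162) = 0.04233; e^(−k₂t) = e^(−0.5448) = 0.5799.
C_S = 0.249×3.73/(0.0429−0.249) × (0.04233−0.5799) = (-4.506)×(-0.5376) = 2.423 mol·L⁻¹.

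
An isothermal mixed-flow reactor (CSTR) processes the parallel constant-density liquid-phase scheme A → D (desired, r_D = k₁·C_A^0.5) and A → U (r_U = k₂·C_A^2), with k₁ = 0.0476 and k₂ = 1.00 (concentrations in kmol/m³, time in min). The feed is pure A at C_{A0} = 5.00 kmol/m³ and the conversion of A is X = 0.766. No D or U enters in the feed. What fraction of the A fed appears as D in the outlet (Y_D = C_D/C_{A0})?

Exit C_A = C_{A0}(1−X) = 5.00×0.234 = 1.170 kmol/m³.
Rates in a CSTR are evaluated at the outlet concentration: r_D = 0.0476×1.170^0.5 = 0.05149, r_U = 1.00×1.170^2 = 1.369.
Fraction of consumed A going to D: r_D/(r_D+r_U) = 0.03625.
C_D = 0.03625·C_{A0}·X = 0.03625×5.00×0.766 = 0.139 kmol/m³; Y_D = C_D/C_{A0} = 0.0278.

0.0278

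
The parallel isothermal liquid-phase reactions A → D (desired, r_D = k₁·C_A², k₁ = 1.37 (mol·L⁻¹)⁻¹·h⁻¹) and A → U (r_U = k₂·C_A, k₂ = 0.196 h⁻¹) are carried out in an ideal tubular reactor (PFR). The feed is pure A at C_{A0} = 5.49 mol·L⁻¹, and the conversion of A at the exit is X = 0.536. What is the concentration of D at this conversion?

2.84 mol·L⁻¹

C_A = C_{A0}(1−X) = 2.547 mol·L⁻¹.
Along a PFR/batch, dC_U/dC_A = −r_U/(r_D+r_U) = −k₂/(k₂+k₁·C_A).
Integrating from C_{A0} to C_A: C_U = (0.196/1.37)·ln[(0.196+1.37·5.49)/(0.196+1.37·2.55)] = 0.1431·ln(7.717/3.686) = 0.1057 mol·L⁻¹.
Then C_D = (C_{A0}−C_A) − C_U = 2.943 − 0.1057 = 2.837 mol·L⁻¹.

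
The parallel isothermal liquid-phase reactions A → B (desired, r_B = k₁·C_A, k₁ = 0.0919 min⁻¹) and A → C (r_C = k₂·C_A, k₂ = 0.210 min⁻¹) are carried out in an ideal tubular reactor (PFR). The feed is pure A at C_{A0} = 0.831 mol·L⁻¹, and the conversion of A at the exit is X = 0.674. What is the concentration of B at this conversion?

0.170 mol·L⁻¹

C_A = C_{A0}(1−X) = 0.2709 mol·L⁻¹.
Both paths are first order in A, so the instantaneous fraction to B is constant: dC_B/d(−C_A) = k₁/(k₁+k₂) = 0.3044.
C_B = 0.3044·(C_{A0}−C_A) = 0.3044×0.5601 = 0.170 mol·L⁻¹.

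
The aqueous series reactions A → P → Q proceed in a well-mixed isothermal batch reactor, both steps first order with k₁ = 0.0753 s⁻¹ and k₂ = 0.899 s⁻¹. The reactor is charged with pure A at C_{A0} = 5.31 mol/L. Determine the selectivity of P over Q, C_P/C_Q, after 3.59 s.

0.387

The intermediate concentration in a first-order A→B→C sequence is C_P = k₁C_{A0}(e^(−k₁t) − e^(−k₂t))/(k₂−k₁).
e^(−k₁t) = e^(−0.0753×3.59) = e^(−0.2703) = 0.7631; e^(−k₂t) = e^(−3.227) = 0.03966.
C_P = 0.0753×5.31/(0.899−0.0753) × (0.7631−0.03966) = 0.4854×0.7235 = 0.3512 mol/L.
C_A = C_{A0}e^(−k₁t) = 4.052 mol/L, so C_Q = C_{A0}−C_A−C_P = 0.9066 mol/L; C_P/C_Q = 0.387.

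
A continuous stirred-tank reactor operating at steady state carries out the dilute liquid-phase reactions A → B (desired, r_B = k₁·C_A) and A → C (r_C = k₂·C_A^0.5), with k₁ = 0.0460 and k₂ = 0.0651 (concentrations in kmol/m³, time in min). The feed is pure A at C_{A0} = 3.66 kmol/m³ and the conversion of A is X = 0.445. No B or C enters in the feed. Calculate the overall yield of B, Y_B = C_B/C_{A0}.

Exit C_A = C_{A0}(1−X) = 3.66×0.555 = 2.031 kmol/m³.
A CSTR operates uniformly at the exit composition, giving r_B = 0.09344 and r_C = 0.09278 (each k·C_A^n at C_A = 2.031).
Fraction of consumed A going to B: r_B/(r_B+r_C) = 0.5018.
C_B = 0.5018·C_{A0}·X = 0.5018×3.66×0.445 = 0.817 kmol/m³; Y_B = C_B/C_{A0} = 0.223.

0.223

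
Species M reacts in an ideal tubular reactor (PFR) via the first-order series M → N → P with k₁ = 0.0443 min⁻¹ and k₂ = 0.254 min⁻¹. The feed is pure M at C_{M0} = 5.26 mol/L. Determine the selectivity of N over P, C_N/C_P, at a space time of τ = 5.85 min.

1.02

For first-order series with pure M initially, C_N(τ) = k₁C_{M0}/(k₂−k₁)·(e^(−k₁τ) − e^(−k₂τ)).
e^(−k₁τ) = e^(−0.0443×5.85) = e^(−0.2592) = 0.7717; e^(−k₂τ) = e^(−1.486) = 0.2263.
C_N = 0.0443×5.26/(0.254−0.0443) × (0.7717−0.2263) = 1.111×0.5454 = 0.6061 mol/L.
C_M = C_{M0}e^(−k₁τ) = 4.059 mol/L, so C_P = C_{M0}−C_M−C_N = 0.5948 mol/L; C_N/C_P = 1.02.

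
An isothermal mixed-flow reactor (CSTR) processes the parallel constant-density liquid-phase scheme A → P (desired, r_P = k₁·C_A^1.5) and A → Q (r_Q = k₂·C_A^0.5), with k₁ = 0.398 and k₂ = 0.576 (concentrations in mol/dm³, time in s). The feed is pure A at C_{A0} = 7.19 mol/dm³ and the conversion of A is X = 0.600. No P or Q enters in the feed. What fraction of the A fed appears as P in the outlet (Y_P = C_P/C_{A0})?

0.399

Exit C_A = C_{A0}(1−X) = 7.19×0.400 = 2.876 mol/dm³.
A CSTR operates uniformly at the exit composition, giving r_P = 1.941 and r_Q = 0.9768 (each k·C_A^n at C_A = 2.876).
Fraction of consumed A going to P: r_P/(r_P+r_Q) = 0.6652.
C_P = 0.6652·C_{A0}·X = 0.6652×7.19×0.600 = 2.87 mol/dm³; Y_P = C_P/C_{A0} = 0.399.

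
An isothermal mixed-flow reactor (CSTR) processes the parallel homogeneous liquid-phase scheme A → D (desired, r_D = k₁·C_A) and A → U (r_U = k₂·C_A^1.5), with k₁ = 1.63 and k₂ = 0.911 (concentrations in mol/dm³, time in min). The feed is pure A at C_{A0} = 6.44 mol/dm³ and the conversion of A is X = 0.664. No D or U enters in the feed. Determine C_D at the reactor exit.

Exit C_A = C_{A0}(1−X) = 6.44×0.336 = 2.164 mol/dm³.
Rates in a CSTR are evaluated at the outlet concentration: r_D = 1.63×2.164 = 3.527, r_U = 0.911×2.164^1.5 = 2.900.
Fraction of consumed A going to D: r_D/(r_D+r_U) = 0.5488.
C_D = 0.5488·C_{A0}·X = 0.5488×6.44×0.664 = 2.35 mol/dm³.

2.35 mol/dm³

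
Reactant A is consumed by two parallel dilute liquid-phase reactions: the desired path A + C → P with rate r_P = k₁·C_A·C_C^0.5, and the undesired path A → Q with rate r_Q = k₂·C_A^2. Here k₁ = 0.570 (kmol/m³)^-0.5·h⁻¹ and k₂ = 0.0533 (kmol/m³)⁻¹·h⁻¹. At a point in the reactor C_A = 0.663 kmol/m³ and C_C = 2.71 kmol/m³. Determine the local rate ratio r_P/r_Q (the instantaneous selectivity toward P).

26.6

S_{P/Q} = r_P/r_Q = (k₁·C_A·C_C^0.5)/(k₂·C_A^2) = (k₁/k₂)·C_A⁻¹·C_C^0.5.
= (0.570×0.6630×2.710^0.5) / (0.0533×0.6630^2) = 0.6221/0.02343 = 26.6.
The undesired path is higher order in A, so low C_A (CSTR or dilute feed) favours P.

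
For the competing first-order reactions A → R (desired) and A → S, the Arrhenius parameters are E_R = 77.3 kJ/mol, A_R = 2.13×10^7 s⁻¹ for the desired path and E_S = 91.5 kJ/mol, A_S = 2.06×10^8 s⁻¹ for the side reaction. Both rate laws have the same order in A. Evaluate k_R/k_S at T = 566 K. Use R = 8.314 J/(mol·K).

2.11

Since both paths have the same order in A, the concentration cancels and S_{R/S} = k_R/k_S = (A_R/A_S)·exp[(E_S−E_R)/(RT)].
(E_S−E_R)/(RT) = (91.5−77.3)×10³/(8.314×566) = 14200/4706 = 3.018.
k_R/k_S = (2.13×10^7/2.06×10^8)·exp(3.018) = 0.1034 × 20.44 = 2.11.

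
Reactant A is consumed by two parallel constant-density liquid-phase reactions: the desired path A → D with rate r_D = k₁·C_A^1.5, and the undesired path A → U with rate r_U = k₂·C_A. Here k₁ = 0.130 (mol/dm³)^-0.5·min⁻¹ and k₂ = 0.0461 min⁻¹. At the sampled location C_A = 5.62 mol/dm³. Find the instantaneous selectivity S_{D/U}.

S_{D/U} = r_D/r_U = (k₁·C_A^1.5)/(k₂·C_A) = (k₁/k₂)·C_A^0.5.
= (0.130×5.620^1.5) / (0.0461×5.620) = 1.732/0.2591 = 6.69.

6.69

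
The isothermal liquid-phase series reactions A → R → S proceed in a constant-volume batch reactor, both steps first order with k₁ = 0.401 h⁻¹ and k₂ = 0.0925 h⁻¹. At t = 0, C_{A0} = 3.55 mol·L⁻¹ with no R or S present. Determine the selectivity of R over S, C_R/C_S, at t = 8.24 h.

For first-order series with pure A initially, C_R(t) = k₁C_{A0}/(k₂−k₁)·(e^(−k₁t) − e^(−k₂t)).
e^(−k₁t) = e^(−0.401×8.24) = e^(−3.304) = 0.03673; e^(−k₂t) = e^(−0.7622) = 0.4666.
C_R = 0.401×3.55/(0.0925−0.401) × (0.03673−0.4666) = (-4.614)×(-0.4299) = 1.984 mol·L⁻¹.
C_A = C_{A0}e^(−k₁t) = 0.1304 mol·L⁻¹, so C_S = C_{A0}−C_A−C_R = 1.436 mol·L⁻¹; C_R/C_S = 1.38.

1.38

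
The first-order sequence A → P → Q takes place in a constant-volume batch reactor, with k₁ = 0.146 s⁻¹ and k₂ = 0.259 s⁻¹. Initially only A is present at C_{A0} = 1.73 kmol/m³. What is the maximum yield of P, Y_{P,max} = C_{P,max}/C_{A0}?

0.269

Evaluating C_P at t_opt = ln(k₂/k₁)/(k₂−k₁) gives C_{P,max}/C_{A0} = (k₁/k₂)^[k₂/(k₂−k₁)].
= (0.146/0.259)^(0.259/(0.259−0.146)) = (0.5637)^(2.292) = 0.2688.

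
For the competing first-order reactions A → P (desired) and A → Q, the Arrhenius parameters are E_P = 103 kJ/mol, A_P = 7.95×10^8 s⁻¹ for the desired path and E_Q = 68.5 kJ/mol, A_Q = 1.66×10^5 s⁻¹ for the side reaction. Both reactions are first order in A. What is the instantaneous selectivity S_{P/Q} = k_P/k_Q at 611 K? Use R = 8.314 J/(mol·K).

With equal orders, S_{P/Q} = k_P/k_Q = (A_P/A_Q)·exp[(E_Q−E_P)/(RT)].
(E_Q−E_P)/(RT) = (68.5−103)×10³/(8.314×611) = -34500/5080 = -6.792.
k_P/k_Q = (7.95×10^8/1.66×10^5)·exp(-6.792) = 4789 × 0.001123 = 5.38.
Since E_P > E_Q, raising the temperature improves selectivity toward P.

5.38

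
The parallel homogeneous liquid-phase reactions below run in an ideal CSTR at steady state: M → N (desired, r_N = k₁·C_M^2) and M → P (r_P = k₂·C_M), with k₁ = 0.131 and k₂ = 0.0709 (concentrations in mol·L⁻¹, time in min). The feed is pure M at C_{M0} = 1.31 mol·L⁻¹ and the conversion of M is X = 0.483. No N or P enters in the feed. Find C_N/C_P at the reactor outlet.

Exit C_M = C_{M0}(1−X) = 1.31×0.517 = 0.6773 mol·L⁻¹.
A CSTR operates uniformly at the exit composition, giving r_N = 0.06009 and r_P = 0.04802 (each k·C_M^n at C_M = 0.6773).
Overall selectivity = C_N/C_P = r_Nτ/(r_Pτ) = r_N/r_P = 1.25.

1.25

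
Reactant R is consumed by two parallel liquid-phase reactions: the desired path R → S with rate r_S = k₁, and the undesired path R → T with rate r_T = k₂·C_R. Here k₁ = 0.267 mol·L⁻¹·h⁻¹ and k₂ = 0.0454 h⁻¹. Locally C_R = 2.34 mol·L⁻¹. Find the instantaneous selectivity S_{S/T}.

2.51

S_{S/T} = r_S/r_T = (k₁)/(k₂·C_R) = (k₁/k₂)·C_R⁻¹.
= (0.267) / (0.0454×2.340) = 0.2670/0.1062 = 2.51.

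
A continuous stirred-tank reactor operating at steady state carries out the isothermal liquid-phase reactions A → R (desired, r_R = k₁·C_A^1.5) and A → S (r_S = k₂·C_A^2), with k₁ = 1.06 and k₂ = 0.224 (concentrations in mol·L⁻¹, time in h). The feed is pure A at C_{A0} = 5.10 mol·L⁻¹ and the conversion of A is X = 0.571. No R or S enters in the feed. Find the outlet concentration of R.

Exit C_A = C_{A0}(1−X) = 5.10×0.429 = 2.188 mol·L⁻¹.
Rates in a CSTR are evaluated at the outlet concentration: r_R = 1.06×2.188^1.5 = 3.430, r_S = 0.224×2.188^2 = 1.072.
Fraction of consumed A going to R: r_R/(r_R+r_S) = 0.7619.
C_R = 0.7619·C_{A0}·X = 0.7619×5.10×0.571 = 2.22 mol·L⁻¹.

2.22 mol·L⁻¹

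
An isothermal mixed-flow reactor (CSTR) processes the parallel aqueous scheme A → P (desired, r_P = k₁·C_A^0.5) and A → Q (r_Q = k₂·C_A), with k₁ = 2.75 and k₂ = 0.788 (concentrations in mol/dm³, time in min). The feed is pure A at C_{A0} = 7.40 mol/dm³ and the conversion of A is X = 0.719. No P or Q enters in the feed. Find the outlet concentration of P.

Exit C_A = C_{A0}(1−X) = 7.40×0.281 = 2.079 mol/dm³.
Rates in a CSTR are evaluated at the outlet concentration: r_P = 2.75×2.079^0.5 = 3.966, r_Q = 0.788×2.079 = 1.639.
Fraction of consumed A going to P: r_P/(r_P+r_Q) = 0.7076.
C_P = 0.7076·C_{A0}·X = 0.7076×7.40×0.719 = 3.76 mol/dm³.

3.76 mol/dm³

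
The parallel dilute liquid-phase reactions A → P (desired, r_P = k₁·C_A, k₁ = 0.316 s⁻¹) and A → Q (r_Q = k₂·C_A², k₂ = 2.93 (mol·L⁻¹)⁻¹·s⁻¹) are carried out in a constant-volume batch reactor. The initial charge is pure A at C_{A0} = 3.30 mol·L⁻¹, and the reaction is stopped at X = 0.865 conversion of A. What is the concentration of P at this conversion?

C_A = C_{A0}(1−X) = 0.4455 mol·L⁻¹.
Along a PFR/batch, dC_P/dC_A = −r_P/(r_P+r_Q) = −k₁/(k₁+k₂·C_A).
Integrating from C_{A0} to C_A: C_P = (0.316/2.93)·ln[(0.316+2.93·3.30)/(0.316+2.93·0.446)] = 0.1078·ln(9.985/1.621) = 0.1961 mol·L⁻¹.

0.196 mol·L⁻¹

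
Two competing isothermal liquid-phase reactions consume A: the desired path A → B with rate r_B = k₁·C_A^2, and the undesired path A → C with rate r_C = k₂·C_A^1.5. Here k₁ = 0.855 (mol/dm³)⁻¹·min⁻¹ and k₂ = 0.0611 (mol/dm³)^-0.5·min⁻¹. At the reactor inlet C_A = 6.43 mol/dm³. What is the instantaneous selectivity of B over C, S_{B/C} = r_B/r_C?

S_{B/C} = r_B/r_C = (k₁·C_A^2)/(k₂·C_A^1.5) = (k₁/k₂)·C_A^0.5.
= (0.855×6.430^2) / (0.0611×6.430^1.5) = 35.35/0.9962 = 35.5.
Since the desired path is higher order in A, keeping C_A high (PFR or concentrated feed) favours B.

35.5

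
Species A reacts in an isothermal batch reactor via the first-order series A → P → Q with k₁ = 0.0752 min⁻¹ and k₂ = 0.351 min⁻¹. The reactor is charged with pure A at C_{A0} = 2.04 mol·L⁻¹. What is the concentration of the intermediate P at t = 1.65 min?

The intermediate concentration in a first-order A→B→C sequence is C_P = k₁C_{A0}(e^(−k₁t) − e^(−k₂t))/(k₂−k₁).
e^(−k₁t) = e^(−0.0752×1.65) = e^(−0.1241) = 0.8833; e^(−k₂t) = e^(−0.5791) = 0.5604.
C_P = 0.0752×2.04/(0.351−0.0752) × (0.8833−0.5604) = 0.5562×0.3229 = 0.1796 mol·L⁻¹.

0.180 mol·L⁻¹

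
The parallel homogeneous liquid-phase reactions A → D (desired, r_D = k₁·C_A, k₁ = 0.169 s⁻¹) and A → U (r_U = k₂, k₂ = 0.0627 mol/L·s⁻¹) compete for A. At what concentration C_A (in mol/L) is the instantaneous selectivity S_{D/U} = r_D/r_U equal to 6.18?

S_{D/U} = (k₁/k₂)·C_A ⇒ C_A = S·k₂/k₁.
= 6.18×0.0627/0.169 = 2.29 mol/L.

2.29 mol/L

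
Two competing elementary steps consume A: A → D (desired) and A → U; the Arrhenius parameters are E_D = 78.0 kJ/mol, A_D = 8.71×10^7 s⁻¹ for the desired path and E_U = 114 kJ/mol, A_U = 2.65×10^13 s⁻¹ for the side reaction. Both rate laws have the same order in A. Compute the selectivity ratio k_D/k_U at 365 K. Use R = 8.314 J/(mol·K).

Since both paths have the same order in A, the concentration cancels and S_{D/U} = k_D/k_U = (A_D/A_U)·exp[(E_U−E_D)/(RT)].
(E_U−E_D)/(RT) = (114−78.0)×10³/(8.314×365) = 36000/3035 = 11.86.
k_D/k_U = (8.71×10^7/2.65×10^13)·exp(11.86) = 3.287×10^-6 × 1.419×10^5 = 0.467.
Since E_D < E_U, lowering the temperature improves selectivity toward D.

0.467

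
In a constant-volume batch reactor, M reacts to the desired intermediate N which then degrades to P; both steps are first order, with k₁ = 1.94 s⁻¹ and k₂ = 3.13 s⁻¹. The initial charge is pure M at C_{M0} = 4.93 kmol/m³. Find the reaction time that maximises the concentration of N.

For first-order series the maximum of C_N occurs at t_opt = ln(k₂/k₁)/(k₂−k₁).
= ln(3.13/1.94)/(3.13−1.94) = ln(1.613)/1.190 = 0.4783/1.190 = 0.402 s.

0.402 s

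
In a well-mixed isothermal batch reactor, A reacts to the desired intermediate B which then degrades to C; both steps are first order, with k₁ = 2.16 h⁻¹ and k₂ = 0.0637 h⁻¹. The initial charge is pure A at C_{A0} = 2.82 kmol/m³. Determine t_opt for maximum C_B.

Setting dC_B/dt = 0 gives t_opt = ln(k₂/k₁)/(k₂−k₁).
= ln(0.0637/2.16)/(0.0637−2.16) = ln(0.02949)/-2.096 = -3.524/-2.096 = 1.68 h.

1.68 h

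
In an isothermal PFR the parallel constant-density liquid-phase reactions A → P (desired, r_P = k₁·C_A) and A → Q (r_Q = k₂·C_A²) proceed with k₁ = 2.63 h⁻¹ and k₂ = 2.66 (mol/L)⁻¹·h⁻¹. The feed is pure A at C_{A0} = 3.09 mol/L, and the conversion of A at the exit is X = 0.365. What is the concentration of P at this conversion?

C_A = C_{A0}(1−X) = 1.962 mol/L.
Along a PFR/batch, dC_P/dC_A = −r_P/(r_P+r_Q) = −k₁/(k₁+k₂·C_A).
Integrating from C_{A0} to C_A: C_P = (2.63/2.66)·ln[(2.63+2.66·3.09)/(2.63+2.66·1.96)] = 0.9887·ln(10.85/7.849) = 0.3200 mol/L.

0.320 mol/L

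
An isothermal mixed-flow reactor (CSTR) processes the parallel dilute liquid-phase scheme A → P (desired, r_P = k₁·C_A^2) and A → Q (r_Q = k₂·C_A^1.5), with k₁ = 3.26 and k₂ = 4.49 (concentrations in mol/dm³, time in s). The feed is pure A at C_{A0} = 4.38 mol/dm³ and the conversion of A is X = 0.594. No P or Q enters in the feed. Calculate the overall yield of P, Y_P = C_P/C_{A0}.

0.292

Exit C_A = C_{A0}(1−X) = 4.38×0.406 = 1.778 mol/dm³.
Rates in a CSTR are evaluated at the outlet concentration: r_P = 3.26×1.778^2 = 10.31, r_Q = 4.49×1.778^1.5 = 10.65.
Fraction of consumed A going to P: r_P/(r_P+r_Q) = 0.4919.
C_P = 0.4919·C_{A0}·X = 0.4919×4.38×0.594 = 1.28 mol/dm³; Y_P = C_P/C_{A0} = 0.292.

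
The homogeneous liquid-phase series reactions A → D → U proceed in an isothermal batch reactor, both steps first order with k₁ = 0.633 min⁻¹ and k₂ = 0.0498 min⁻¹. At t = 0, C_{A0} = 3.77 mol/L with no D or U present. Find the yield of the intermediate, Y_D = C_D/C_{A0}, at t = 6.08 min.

Solving the coupled first-order balances gives C_D(t) = [k₁/(k₂−k₁)]·C_{A0}·(e^(−k₁t) − e^(−k₂t)).
e^(−k₁t) = e^(−0.633×6.08) = e^(−3.849) = 0.02131; e^(−k₂t) = e^(−0.3028) = 0.7388.
C_D = 0.633×3.77/(0.0498−0.633) × (0.02131−0.7388) = (-4.092)×(-0.7174) = 2.936 mol/L.
Y_D = C_D/C_{A0} = 2.936/3.77 = 0.779.

0.779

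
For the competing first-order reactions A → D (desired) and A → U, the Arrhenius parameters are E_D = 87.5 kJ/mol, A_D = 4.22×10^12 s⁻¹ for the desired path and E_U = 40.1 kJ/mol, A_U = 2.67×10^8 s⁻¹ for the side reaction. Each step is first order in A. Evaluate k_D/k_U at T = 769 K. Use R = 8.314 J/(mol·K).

With equal orders, S_{D/U} = k_D/k_U = (A_D/A_U)·exp[(E_U−E_D)/(RT)].
(E_U−E_D)/(RT) = (40.1−87.5)×10³/(8.314×769) = -47400/6393 = -7.414.
k_D/k_U = (4.22×10^12/2.67×10^8)·exp(-7.414) = 15805 × 6.029×10^-4 = 9.53.

9.53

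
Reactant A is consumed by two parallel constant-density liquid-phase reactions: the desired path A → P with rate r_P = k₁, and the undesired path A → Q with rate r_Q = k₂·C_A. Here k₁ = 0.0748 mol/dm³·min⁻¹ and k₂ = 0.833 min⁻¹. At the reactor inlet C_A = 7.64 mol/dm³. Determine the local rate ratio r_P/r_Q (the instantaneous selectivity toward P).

0.0118

S_{P/Q} = r_P/r_Q = (k₁)/(k₂·C_A) = (k₁/k₂)·C_A⁻¹.
= (0.0748) / (0.833×7.640) = 0.07480/6.364 = 0.0118.
The undesired path is higher order in A, so low C_A (CSTR or dilute feed) favours P.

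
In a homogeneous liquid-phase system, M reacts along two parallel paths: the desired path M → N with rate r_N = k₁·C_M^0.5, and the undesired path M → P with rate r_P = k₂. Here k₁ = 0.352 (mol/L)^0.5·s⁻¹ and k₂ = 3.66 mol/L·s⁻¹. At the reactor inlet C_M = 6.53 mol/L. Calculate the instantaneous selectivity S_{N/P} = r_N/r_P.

S_{N/P} = r_N/r_P = (k₁·C_M^0.5)/(k₂) = (k₁/k₂)·C_M^0.5.
= (0.352×6.530^0.5) / (3.66) = 0.8995/3.660 = 0.246.

0.246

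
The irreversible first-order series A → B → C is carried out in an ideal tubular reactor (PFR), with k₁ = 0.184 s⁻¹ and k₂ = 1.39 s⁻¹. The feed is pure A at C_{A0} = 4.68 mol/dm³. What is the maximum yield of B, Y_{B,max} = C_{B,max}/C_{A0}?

Evaluating C_B at τ_opt = ln(k₂/k₁)/(k₂−k₁) gives C_{B,max}/C_{A0} = (k₁/k₂)^[k₂/(k₂−k₁)].
= (0.184/1.39)^(1.39/(1.39−0.184)) = (0.1324)^(1.153) = 0.09723.

0.0972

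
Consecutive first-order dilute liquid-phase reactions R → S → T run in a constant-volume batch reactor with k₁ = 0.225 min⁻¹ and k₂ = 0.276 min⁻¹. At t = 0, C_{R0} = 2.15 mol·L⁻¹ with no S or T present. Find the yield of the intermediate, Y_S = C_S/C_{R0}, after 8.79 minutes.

For first-order series with pure R initially, C_S(t) = k₁C_{R0}/(k₂−k₁)·(e^(−k₁t) − e^(−k₂t)).
e^(−k₁t) = e^(−0.225×8.79) = e^(−1.978) = 0.1384; e^(−k₂t) = e^(−2.426) = 0.08839.
C_S = 0.225×2.15/(0.276−0.225) × (0.1384−0.08839) = 9.485×0.04999 = 0.4742 mol·L⁻¹.
Y_S = C_S/C_{R0} = 0.4742/2.15 = 0.221.

0.221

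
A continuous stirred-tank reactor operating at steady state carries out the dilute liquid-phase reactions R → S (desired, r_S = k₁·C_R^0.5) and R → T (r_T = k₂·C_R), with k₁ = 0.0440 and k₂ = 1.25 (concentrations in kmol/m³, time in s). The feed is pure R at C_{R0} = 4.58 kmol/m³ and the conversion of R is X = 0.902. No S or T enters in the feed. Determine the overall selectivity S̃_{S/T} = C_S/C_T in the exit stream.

0.0525

Exit C_R = C_{R0}(1−X) = 4.58×0.0980 = 0.4488 kmol/m³.
Rates in a CSTR are evaluated at the outlet concentration: r_S = 0.0440×0.4488^0.5 = 0.02948, r_T = 1.25×0.4488 = 0.5610.
Overall selectivity = C_S/C_T = r_Sτ/(r_Tτ) = r_S/r_T = 0.0525.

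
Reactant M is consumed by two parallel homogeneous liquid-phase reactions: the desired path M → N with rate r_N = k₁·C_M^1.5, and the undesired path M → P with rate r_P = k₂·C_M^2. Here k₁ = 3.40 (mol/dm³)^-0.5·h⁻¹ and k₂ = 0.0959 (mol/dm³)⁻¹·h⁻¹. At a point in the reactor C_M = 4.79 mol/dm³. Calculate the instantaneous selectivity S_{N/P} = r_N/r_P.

16.2

S_{N/P} = r_N/r_P = (k₁·C_M^1.5)/(k₂·C_M^2) = (k₁/k₂)·C_M^-0.5.
= (3.40×4.790^1.5) / (0.0959×4.790^2) = 35.64/2.200 = 16.2.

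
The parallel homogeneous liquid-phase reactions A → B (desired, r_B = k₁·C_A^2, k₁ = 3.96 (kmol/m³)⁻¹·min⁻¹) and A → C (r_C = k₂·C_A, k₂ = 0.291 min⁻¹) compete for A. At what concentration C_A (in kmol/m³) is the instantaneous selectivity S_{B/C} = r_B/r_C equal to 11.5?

0.845 kmol/m³

S_{B/C} = (k₁/k₂)·C_A ⇒ C_A = S·k₂/k₁.
= 11.5×0.291/3.96 = 0.845 kmol/m³.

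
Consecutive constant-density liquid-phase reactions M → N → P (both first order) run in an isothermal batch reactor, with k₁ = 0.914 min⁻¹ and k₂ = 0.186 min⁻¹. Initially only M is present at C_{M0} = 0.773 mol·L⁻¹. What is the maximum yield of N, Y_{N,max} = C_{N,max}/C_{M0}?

0.666

At the optimum, C_{N,max}/C_{M0} = (k₁/k₂)^[k₂/(k₂−k₁)].
= (0.914/0.186)^(0.186/(0.186−0.914)) = (4.914)^(-0.2555) = 0.6658.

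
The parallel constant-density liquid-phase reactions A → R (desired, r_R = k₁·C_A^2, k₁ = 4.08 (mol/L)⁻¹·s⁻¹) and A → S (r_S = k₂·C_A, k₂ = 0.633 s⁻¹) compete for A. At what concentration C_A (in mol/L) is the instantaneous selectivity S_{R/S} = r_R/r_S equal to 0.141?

S_{R/S} = (k₁/k₂)·C_A ⇒ C_A = S·k₂/k₁.
= 0.141×0.633/4.08 = 0.0219 mol/L.

0.0219 mol/L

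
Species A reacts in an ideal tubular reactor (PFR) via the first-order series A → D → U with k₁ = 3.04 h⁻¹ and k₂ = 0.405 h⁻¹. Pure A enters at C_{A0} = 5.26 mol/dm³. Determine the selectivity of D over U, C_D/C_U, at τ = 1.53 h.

The intermediate concentration in a first-order A→B→C sequence is C_D = k₁C_{A0}(e^(−k₁τ) − e^(−k₂τ))/(k₂−k₁).
e^(−k₁τ) = e^(−3.04×1.53) = e^(−4.651) = 0.009550; e^(−k₂τ) = e^(−0.6197) = 0.5381.
C_D = 3.04×5.26/(0.405−3.04) × (0.009550−0.5381) = (-6.068)×(-0.5286) = 3.208 mol/dm³.
C_A = C_{A0}e^(−k₁τ) = 0.05023 mol/dm³, so C_U = C_{A0}−C_A−C_D = 2.002 mol/dm³; C_D/C_U = 1.60.

1.60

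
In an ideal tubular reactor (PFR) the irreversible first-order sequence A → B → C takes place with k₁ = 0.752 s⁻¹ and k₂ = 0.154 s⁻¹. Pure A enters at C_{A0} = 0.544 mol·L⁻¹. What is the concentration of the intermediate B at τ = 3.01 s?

Solving the coupled first-order balances gives C_B(τ) = [k₁/(k₂−k₁)]·C_{A0}·(e^(−k₁τ) − e^(−k₂τ)).
e^(−k₁τ) = e^(−0.752×3.01) = e^(−2.264) = 0.1040; e^(−k₂τ) = e^(−0.4635) = 0.6291.
C_B = 0.752×0.544/(0.154−0.752) × (0.1040−0.6291) = (-0.6841)×(-0.5251) = 0.3592 mol·L⁻¹.

0.359 mol·L⁻¹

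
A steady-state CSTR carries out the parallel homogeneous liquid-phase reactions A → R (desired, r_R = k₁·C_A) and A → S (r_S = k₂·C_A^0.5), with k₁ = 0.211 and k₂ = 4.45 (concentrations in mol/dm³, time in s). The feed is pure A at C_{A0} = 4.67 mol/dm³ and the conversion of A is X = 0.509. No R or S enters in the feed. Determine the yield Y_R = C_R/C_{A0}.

Exit C_A = C_{A0}(1−X) = 4.67×0.491 = 2.293 mol/dm³.
A CSTR operates uniformly at the exit composition, giving r_R = 0.4838 and r_S = 6.738 (each k·C_A^n at C_A = 2.293).
Fraction of consumed A going to R: r_R/(r_R+r_S) = 0.06699.
C_R = 0.06699·C_{A0}·X = 0.06699×4.67×0.509 = 0.159 mol/dm³; Y_R = C_R/C_{A0} = 0.0341.

0.0341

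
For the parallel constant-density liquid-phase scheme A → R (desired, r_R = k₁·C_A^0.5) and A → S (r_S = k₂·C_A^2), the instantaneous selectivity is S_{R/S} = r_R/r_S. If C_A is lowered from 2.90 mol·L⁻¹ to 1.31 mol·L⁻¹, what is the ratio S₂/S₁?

S_{R/S} = (k₁/k₂)·C_A^-1.5, so S₂/S₁ = (C_{A,2}/C_{A,1})^-1.5.
= (1.31/2.90)^(-1.5) = (0.4517)^(-1.5) = 3.29.

3.29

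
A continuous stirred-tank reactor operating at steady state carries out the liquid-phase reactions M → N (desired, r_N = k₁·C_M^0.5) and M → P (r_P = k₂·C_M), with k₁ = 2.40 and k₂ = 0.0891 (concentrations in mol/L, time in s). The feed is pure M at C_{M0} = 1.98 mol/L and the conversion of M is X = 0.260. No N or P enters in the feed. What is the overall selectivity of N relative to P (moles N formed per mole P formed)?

22.3

Exit C_M = C_{M0}(1−X) = 1.98×0.740 = 1.465 mol/L.
In a CSTR the entire volume is at exit conditions, so r_N = 2.40×1.465^0.5 = 2.905 and r_P = 0.0891×1.465 = 0.1305.
Overall selectivity = C_N/C_P = r_Nτ/(r_Pτ) = r_N/r_P = 22.3.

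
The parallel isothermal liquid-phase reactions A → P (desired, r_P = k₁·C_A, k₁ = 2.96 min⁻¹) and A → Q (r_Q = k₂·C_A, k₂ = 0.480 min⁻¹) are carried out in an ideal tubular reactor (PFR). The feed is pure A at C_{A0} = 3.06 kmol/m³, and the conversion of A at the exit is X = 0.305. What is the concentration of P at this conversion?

C_A = C_{A0}(1−X) = 2.127 kmol/m³.
Both paths are first order in A, so the instantaneous fraction to P is constant: dC_P/d(−C_A) = k₁/(k₁+k₂) = 0.8605.
C_P = 0.8605·(C_{A0}−C_A) = 0.8605×0.9333 = 0.803 kmol/m³.

0.803 kmol/m³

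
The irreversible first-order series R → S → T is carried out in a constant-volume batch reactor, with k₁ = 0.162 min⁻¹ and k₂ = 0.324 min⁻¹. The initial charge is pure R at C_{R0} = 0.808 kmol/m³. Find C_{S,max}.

Evaluating C_S at t_opt = ln(k₂/k₁)/(k₂−k₁) gives C_{S,max}/C_{R0} = (k₁/k₂)^[k₂/(k₂−k₁)].
= (0.162/0.324)^(0.324/(0.324−0.162)) = (0.5000)^(2.000) = 0.2500.
C_{S,max} = 0.2500×0.808 = 0.202 kmol/m³.

0.202 kmol/m³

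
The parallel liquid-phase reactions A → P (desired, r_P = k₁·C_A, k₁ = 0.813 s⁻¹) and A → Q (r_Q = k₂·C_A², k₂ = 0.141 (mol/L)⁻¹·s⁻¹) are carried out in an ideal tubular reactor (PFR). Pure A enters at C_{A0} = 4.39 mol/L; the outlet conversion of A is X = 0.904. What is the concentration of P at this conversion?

C_A = C_{A0}(1−X) = 0.4214 mol/L.
Along a PFR/batch, dC_P/dC_A = −r_P/(r_P+r_Q) = −k₁/(k₁+k₂·C_A).
Integrating from C_{A0} to C_A: C_P = (0.813/0.141)·ln[(0.813+0.141·4.39)/(0.813+0.141·0.421)] = 5.766·ln(1.432/0.8724) = 2.857 mol/L.

2.86 mol/L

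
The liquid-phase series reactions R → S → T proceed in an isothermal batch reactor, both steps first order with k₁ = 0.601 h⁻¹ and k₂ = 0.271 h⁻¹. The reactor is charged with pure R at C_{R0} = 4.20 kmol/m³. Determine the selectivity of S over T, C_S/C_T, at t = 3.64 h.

1.15

The intermediate concentration in a first-order A→B→C sequence is C_S = k₁C_{R0}(e^(−k₁t) − e^(−k₂t))/(k₂−k₁).
e^(−k₁t) = e^(−0.601×3.64) = e^(−2.188) = 0.1122; e^(−k₂t) = e^(−0.9864) = 0.3729.
C_S = 0.601×4.20/(0.271−0.601) × (0.1122−0.3729) = (-7.649)×(-0.2607) = 1.994 kmol/m³.
C_R = C_{R0}e^(−k₁t) = 0.4712 kmol/m³, so C_T = C_{R0}−C_R−C_S = 1.735 kmol/m³; C_S/C_T = 1.15.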